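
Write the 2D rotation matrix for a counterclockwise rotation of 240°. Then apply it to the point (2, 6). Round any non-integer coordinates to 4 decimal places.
R = [[-1/2, √3/2], [-√3/2, -1/2]]; R·(2, 6) = (4.1962, -4.7321)

Rotation matrix formula: R(θ) = [[cos θ, -sin θ], [sin θ, cos θ]]
For θ = 240°:
cos(240°) = -1/2
sin(240°) = -√3/2
R = [[-1/2, √3/2], [-√3/2, -1/2]]
Apply to (2, 6): [-1/2·2 + (√3/2)·6, -√3/2·2 + -1/2·6] = (4.1962, -4.7321)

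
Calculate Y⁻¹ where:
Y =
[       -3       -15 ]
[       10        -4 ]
det(Y) = 162
Y⁻¹ =
[    -2/81      5/54 ]
[    -5/81     -1/54 ]

For a 2×2 matrix Y = [[a, b], [c, d]] with det(Y) ≠ 0, Y⁻¹ = (1/det(Y)) * [[d, -b], [-c, a]].
det(Y) = (-3)*(-4) - (-15)*(10) = 12 + 150 = 162.
Y⁻¹ = (1/162) * [[-4, 15], [-10, -3]].
Dividing each entry by 162 and reducing:
Y⁻¹ =
[    -2/81      5/54 ]
[    -5/81     -1/54 ]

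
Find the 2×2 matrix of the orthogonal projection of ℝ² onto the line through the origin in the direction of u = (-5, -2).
[[25/29, 10/29], [10/29, 4/29]]

The orthogonal projection onto the line spanned by a nonzero vector u = (a, b) has matrix P = (u uᵀ) / (uᵀ u) = (1/(a² + b²)) · [[a², ab], [ab, b²]].
Here u = (-5, -2), so a² + b² = 25 + 4 = 29.
P = (1/29) · [[25, 10], [10, 4]] = [[25/29, 10/29], [10/29, 4/29]].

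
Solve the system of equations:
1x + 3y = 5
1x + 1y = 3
x = 2, y = 1

Use elimination (row reduction):
Equation 1: 1x + 3y = 5.
Equation 2: 1x + 1y = 3.
Multiply Eq1 by 1 and Eq2 by 1: 1x + 3y = 5;  1x + 1y = 3.
Subtract: (-2)y = -2, so y = 1.
Back-substitute into Eq1: 1x + 3*(1) = 5, so x = 2.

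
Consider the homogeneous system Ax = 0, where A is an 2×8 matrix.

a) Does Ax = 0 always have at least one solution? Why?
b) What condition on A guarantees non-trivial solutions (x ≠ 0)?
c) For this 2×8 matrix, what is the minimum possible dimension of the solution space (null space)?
a) Yes, x = 0 is always a solution. b) When A has linearly dependent columns (rank < n). c) Minimum nullity = 6.

a) x = 0 satisfies A·0 = 0, so the zero vector is always a solution.
b) Non-trivial solutions exist iff the columns of A are linearly dependent, equivalently rank(A) < n (the number of columns).
c) By rank-nullity, rank(A) + nullity(A) = n = 8. Since A has only 2 rows, rank(A) ≤ 2, so nullity(A) ≥ 8 - 2 = 6.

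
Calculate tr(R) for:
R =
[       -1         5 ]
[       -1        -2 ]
tr(R) = -1 - 2 = -3

The trace of a square matrix is the sum of its diagonal entries.
Diagonal entries of R: R[0][0] = -1, R[1][1] = -2.
tr(R) = -1 - 2 = -3.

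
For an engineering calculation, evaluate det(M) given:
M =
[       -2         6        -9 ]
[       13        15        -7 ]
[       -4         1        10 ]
det(M) = -1583

Expand along row 0 (cofactor expansion): det(M) = a*(e*i - f*h) - b*(d*i - f*g) + c*(d*h - e*g), where the 3×3 is [[a, b, c], [d, e, f], [g, h, i]].
Minor M_00 = (15)*(10) - (-7)*(1) = 150 + 7 = 157.
Minor M_01 = (13)*(10) - (-7)*(-4) = 130 - 28 = 102.
Minor M_02 = (13)*(1) - (15)*(-4) = 13 + 60 = 73.
det(M) = (-2)*(157) - (6)*(102) + (-9)*(73) = -314 - 612 - 657 = -1583.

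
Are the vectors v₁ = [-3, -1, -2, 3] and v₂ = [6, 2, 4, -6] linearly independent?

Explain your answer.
No, linearly dependent (v₂ = -2·v₁)

Check whether there is a scalar k with v₂ = k·v₁.
Comparing components, k = -2 satisfies -2·[-3, -1, -2, 3] = [6, 2, 4, -6].
Since v₂ is a scalar multiple of v₁, the two vectors are linearly dependent.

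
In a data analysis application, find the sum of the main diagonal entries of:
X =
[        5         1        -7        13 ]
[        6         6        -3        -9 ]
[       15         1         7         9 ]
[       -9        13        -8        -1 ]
tr(X) = 5 + 6 + 7 - 1 = 17

The trace of a square matrix is the sum of its diagonal entries.
Diagonal entries of X: X[0][0] = 5, X[1][1] = 6, X[2][2] = 7, X[3][3] = -1.
tr(X) = 5 + 6 + 7 - 1 = 17.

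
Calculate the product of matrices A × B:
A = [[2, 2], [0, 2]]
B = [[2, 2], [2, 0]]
[[8, 4], [4, 0]]

Matrix multiplication:
C[0][0] = 2×2 + 2×2 = 8
C[0][1] = 2×2 + 2×0 = 4
C[1][0] = 0×2 + 2×2 = 4
C[1][1] = 0×2 + 2×0 = 0
Result: [[8, 4], [4, 0]]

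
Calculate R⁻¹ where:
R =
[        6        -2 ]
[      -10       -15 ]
det(R) = -110
R⁻¹ =
[     3/22     -1/55 ]
[    -1/11     -3/55 ]

For a 2×2 matrix R = [[a, b], [c, d]] with det(R) ≠ 0, R⁻¹ = (1/det(R)) * [[d, -b], [-c, a]].
det(R) = (6)*(-15) - (-2)*(-10) = -90 - 20 = -110.
R⁻¹ = (1/-110) * [[-15, 2], [10, 6]].
Dividing each entry by -110 and reducing:
R⁻¹ =
[     3/22     -1/55 ]
[    -1/11     -3/55 ]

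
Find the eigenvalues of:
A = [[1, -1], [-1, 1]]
λ = 0, 2

Solve det(A - λI) = 0. For a 2×2 matrix this is λ² - (trace)λ + det = 0.
trace(A) = 1 + 1 = 2.
det(A) = (1)*(1) - (-1)*(-1) = 1 - 1 = 0.
Characteristic equation: λ² - (2)λ + (0) = 0.
Discriminant: (2)² - 4*(0) = 4 - 0 = 4.
Roots: λ = (2 ± √4) / 2 = 0, 2.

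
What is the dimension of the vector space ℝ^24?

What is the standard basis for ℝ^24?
Dimension = 24; standard basis = {e_1, e_2, e_3, …, e_24}

ℝ^24 is the space of 24-tuples of real numbers; its dimension is 24.
The standard basis consists of 24 vectors: e_1, e_2, e_3, …, e_24, where e_i is the vector with 1 in position i and 0 elsewhere.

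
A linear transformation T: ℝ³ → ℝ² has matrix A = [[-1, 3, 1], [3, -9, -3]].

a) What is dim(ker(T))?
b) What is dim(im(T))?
dim(ker) = 2, dim(im) = 1

Observe that row 2 = -3 × row 1 (so the rows are linearly dependent).
Thus rank(A) = 1 (only one linearly independent row).
dim(im(T)) = rank(A) = 1.
By the rank-nullity theorem applied to T: ℝ³ → ℝ², rank(A) + nullity(A) = 3 (the domain dimension), so dim(ker(T)) = 3 - 1 = 2.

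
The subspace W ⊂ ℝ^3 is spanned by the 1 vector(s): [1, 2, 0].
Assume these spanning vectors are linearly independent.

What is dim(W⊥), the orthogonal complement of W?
dim(W⊥) = 2

For any subspace W of ℝ^n, dim(W) + dim(W⊥) = n (the whole-space dimension).
Here the given 1 vectors are linearly independent, so dim(W) = 1.
Thus dim(W⊥) = n - dim(W) = 3 - 1 = 2.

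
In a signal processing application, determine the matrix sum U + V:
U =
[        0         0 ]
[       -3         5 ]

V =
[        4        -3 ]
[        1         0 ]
U + V =
[        4        -3 ]
[       -2         5 ]

Matrix addition is elementwise: (U+V)[i][j] = U[i][j] + V[i][j].
  (U+V)[0][0] = (0) + (4) = 4
  (U+V)[0][1] = (0) + (-3) = -3
  (U+V)[1][0] = (-3) + (1) = -2
  (U+V)[1][1] = (5) + (0) = 5
U + V =
[        4        -3 ]
[       -2         5 ]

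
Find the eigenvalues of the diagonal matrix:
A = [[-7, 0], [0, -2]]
λ₁ = -7, λ₂ = -2

The characteristic polynomial of A is det(A - λI) = (-7 - λ)(-2 - λ) = 0.
The roots are λ = -7 and λ = -2, so the eigenvalues are the diagonal entries.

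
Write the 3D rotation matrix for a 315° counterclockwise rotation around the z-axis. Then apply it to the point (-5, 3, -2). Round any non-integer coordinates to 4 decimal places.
R = [[√2/2, √2/2, 0], [-√2/2, √2/2, 0], [0, 0, 1]]; R·(-5, 3, -2) = (-1.4142, 5.6569, -2.0000)

Rotation matrix for 315° around z-axis:
cos(315°) = √2/2, sin(315°) = -√2/2
R = [[√2/2, √2/2, 0], [-√2/2, √2/2, 0], [0, 0, 1]]
Apply to (-5, 3, -2): R·[-5, 3, -2]ᵀ = (-1.4142, 5.6569, -2.0000)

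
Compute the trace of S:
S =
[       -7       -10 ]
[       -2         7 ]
tr(S) = -7 + 7 = 0

The trace of a square matrix is the sum of its diagonal entries.
Diagonal entries of S: S[0][0] = -7, S[1][1] = 7.
tr(S) = -7 + 7 = 0.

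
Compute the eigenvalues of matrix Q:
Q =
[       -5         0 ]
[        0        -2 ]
λ = -5, -2

Solve det(Q - λI) = 0. For a 2×2 matrix the characteristic equation is λ² - (trace)λ + det = 0.
trace(Q) = a + d = -5 - 2 = -7.
det(Q) = a*d - b*c = (-5)*(-2) - (0)*(0) = 10 - 0 = 10.
Characteristic equation: λ² - (-7)λ + (10) = 0.
Discriminant = (-7)² - 4*(10) = 49 - 40 = 9.
λ = (-7 ± √9) / 2 = (-7 ± 3) / 2 = -5, -2.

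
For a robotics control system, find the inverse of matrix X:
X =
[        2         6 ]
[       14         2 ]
det(X) = -80
X⁻¹ =
[    -1/40      3/40 ]
[     7/40     -1/40 ]

For a 2×2 matrix X = [[a, b], [c, d]] with det(X) ≠ 0, X⁻¹ = (1/det(X)) * [[d, -b], [-c, a]].
det(X) = (2)*(2) - (6)*(14) = 4 - 84 = -80.
X⁻¹ = (1/-80) * [[2, -6], [-14, 2]].
Dividing each entry by -80 and reducing:
X⁻¹ =
[    -1/40      3/40 ]
[     7/40     -1/40 ]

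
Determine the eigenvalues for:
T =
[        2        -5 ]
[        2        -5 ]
λ = -3, 0

Solve det(T - λI) = 0. For a 2×2 matrix the characteristic equation is λ² - (trace)λ + det = 0.
trace(T) = a + d = 2 - 5 = -3.
det(T) = a*d - b*c = (2)*(-5) - (-5)*(2) = -10 + 10 = 0.
Characteristic equation: λ² - (-3)λ + (0) = 0.
Discriminant = (-3)² - 4*(0) = 9 - 0 = 9.
λ = (-3 ± √9) / 2 = (-3 ± 3) / 2 = -3, 0.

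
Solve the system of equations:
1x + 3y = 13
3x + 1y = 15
x = 4, y = 3

Use elimination (row reduction):
Equation 1: 1x + 3y = 13.
Equation 2: 3x + 1y = 15.
Multiply Eq1 by 3 and Eq2 by 1: 3x + 9y = 39;  3x + 1y = 15.
Subtract: (-8)y = -24, so y = 3.
Back-substitute into Eq1: 1x + 3*(3) = 13, so x = 4.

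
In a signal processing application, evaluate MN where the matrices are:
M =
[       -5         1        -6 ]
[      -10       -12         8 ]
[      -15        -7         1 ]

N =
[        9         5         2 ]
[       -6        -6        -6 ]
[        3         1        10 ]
MN =
[      -69       -37       -76 ]
[        6        30       132 ]
[      -90       -32        22 ]

Matrix multiplication: (MN)[i][j] = sum over k of M[i][k] * N[k][j].
  (MN)[0][0] = (-5)*(9) + (1)*(-6) + (-6)*(3) = -69
  (MN)[0][1] = (-5)*(5) + (1)*(-6) + (-6)*(1) = -37
  (MN)[0][2] = (-5)*(2) + (1)*(-6) + (-6)*(10) = -76
  (MN)[1][0] = (-10)*(9) + (-12)*(-6) + (8)*(3) = 6
  (MN)[1][1] = (-10)*(5) + (-12)*(-6) + (8)*(1) = 30
  (MN)[1][2] = (-10)*(2) + (-12)*(-6) + (8)*(10) = 132
  (MN)[2][0] = (-15)*(9) + (-7)*(-6) + (1)*(3) = -90
  (MN)[2][1] = (-15)*(5) + (-7)*(-6) + (1)*(1) = -32
  (MN)[2][2] = (-15)*(2) + (-7)*(-6) + (1)*(10) = 22
MN =
[      -69       -37       -76 ]
[        6        30       132 ]
[      -90       -32        22 ]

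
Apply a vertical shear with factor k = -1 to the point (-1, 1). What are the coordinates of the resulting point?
(-1, 2)

Shear matrix for vertical shear with factor k = -1:
[[1, 0], [-1, 1]]
Result: (-1, 1) → (-1, 2)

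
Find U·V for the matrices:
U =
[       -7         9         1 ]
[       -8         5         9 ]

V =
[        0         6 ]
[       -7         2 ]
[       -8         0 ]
UV =
[      -71       -24 ]
[     -107       -38 ]

Matrix multiplication: (UV)[i][j] = sum over k of U[i][k] * V[k][j].
  (UV)[0][0] = (-7)*(0) + (9)*(-7) + (1)*(-8) = -71
  (UV)[0][1] = (-7)*(6) + (9)*(2) + (1)*(0) = -24
  (UV)[1][0] = (-8)*(0) + (5)*(-7) + (9)*(-8) = -107
  (UV)[1][1] = (-8)*(6) + (5)*(2) + (9)*(0) = -38
UV =
[      -71       -24 ]
[     -107       -38 ]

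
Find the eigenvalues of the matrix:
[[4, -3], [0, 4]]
λ = 4 and λ = 4

Characteristic equation: det(A - λI) = 0
λ² - (trace)λ + (det) = 0
λ² - (8)λ + (16) = 0
λ² - 8λ + 16 = 0
Solving: λ = 4, 4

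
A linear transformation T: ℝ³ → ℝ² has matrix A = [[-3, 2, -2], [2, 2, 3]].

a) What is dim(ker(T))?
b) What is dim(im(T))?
dim(ker) = 1, dim(im) = 2

The two rows are not scalar multiples of one another (no single k satisfies row 2 = k × row 1), so they are linearly independent.
Thus rank(A) = 2.
dim(im(T)) = rank(A) = 2.
By the rank-nullity theorem applied to T: ℝ³ → ℝ², rank(A) + nullity(A) = 3 (the domain dimension), so dim(ker(T)) = 3 - 2 = 1.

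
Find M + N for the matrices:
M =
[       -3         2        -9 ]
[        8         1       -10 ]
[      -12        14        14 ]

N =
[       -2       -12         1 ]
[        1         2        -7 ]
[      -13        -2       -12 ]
M + N =
[       -5       -10        -8 ]
[        9         3       -17 ]
[      -25        12         2 ]

Matrix addition is elementwise: (M+N)[i][j] = M[i][j] + N[i][j].
  (M+N)[0][0] = (-3) + (-2) = -5
  (M+N)[0][1] = (2) + (-12) = -10
  (M+N)[0][2] = (-9) + (1) = -8
  (M+N)[1][0] = (8) + (1) = 9
  (M+N)[1][1] = (1) + (2) = 3
  (M+N)[1][2] = (-10) + (-7) = -17
  (M+N)[2][0] = (-12) + (-13) = -25
  (M+N)[2][1] = (14) + (-2) = 12
  (M+N)[2][2] = (14) + (-12) = 2
M + N =
[       -5       -10        -8 ]
[        9         3       -17 ]
[      -25        12         2 ]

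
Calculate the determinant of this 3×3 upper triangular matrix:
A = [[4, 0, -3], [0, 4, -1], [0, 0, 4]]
64

The determinant of a triangular matrix is the product of its diagonal entries (the off-diagonal entries above the diagonal do not affect it).
det(A) = (4) * (4) * (4) = 64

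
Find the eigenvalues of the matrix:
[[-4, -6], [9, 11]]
λ = 2 and λ = 5

Characteristic equation: det(A - λI) = 0
λ² - (trace)λ + (det) = 0
λ² - (7)λ + (10) = 0
λ² - 7λ + 10 = 0
Solving: λ = 2, 5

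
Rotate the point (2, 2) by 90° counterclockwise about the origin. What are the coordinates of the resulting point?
(-2, 2)

Rotation matrix R(θ) = [[cos θ, -sin θ], [sin θ, cos θ]]; for θ = 90°:
R = [[0, -1], [1, 0]]
Result: R × [2, 2]ᵀ = [0·2 + (-1)·2, 1·2 + (0)·2]ᵀ = (-2, 2)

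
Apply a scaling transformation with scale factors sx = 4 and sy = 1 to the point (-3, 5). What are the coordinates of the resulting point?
(-12, 5)

Scaling matrix:
[[4, 0], [0, 1]]
Result: (-3 × 4, 5 × 1) = (-12, 5)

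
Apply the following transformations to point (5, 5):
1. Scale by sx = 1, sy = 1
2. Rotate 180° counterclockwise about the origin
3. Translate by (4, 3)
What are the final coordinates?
(-1, -2)

Step 1: Scale → (5, 5)
Step 2: Rotate 180° → (-5, -5)
Step 3: Translate → (-1, -2)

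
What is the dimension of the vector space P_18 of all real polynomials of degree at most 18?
Dimension = 19

A polynomial of degree at most 18 can be written as a₀ + a₁x + a₂x² + … + a_18x^18, with 19 free coefficients a₀, …, a_18.
The set {1, x, x², …, x^18} is a basis: it spans P_18 (every such polynomial is a linear combination of these) and is linearly independent (a polynomial is zero iff all its coefficients are zero).
Therefore dim(P_18) = 18 + 1 = 19.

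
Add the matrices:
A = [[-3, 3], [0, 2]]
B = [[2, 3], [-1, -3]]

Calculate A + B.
[[-1, 6], [-1, -1]]

Add corresponding elements:
(-3)+(2)=-1
(3)+(3)=6
(0)+(-1)=-1
(2)+(-3)=-1
A + B = [[-1, 6], [-1, -1]]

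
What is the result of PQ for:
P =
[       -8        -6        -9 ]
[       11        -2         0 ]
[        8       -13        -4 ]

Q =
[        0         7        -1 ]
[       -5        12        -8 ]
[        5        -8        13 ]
PQ =
[      -15       -56       -61 ]
[       10        53         5 ]
[       45       -68        44 ]

Matrix multiplication: (PQ)[i][j] = sum over k of P[i][k] * Q[k][j].
  (PQ)[0][0] = (-8)*(0) + (-6)*(-5) + (-9)*(5) = -15
  (PQ)[0][1] = (-8)*(7) + (-6)*(12) + (-9)*(-8) = -56
  (PQ)[0][2] = (-8)*(-1) + (-6)*(-8) + (-9)*(13) = -61
  (PQ)[1][0] = (11)*(0) + (-2)*(-5) + (0)*(5) = 10
  (PQ)[1][1] = (11)*(7) + (-2)*(12) + (0)*(-8) = 53
  (PQ)[1][2] = (11)*(-1) + (-2)*(-8) + (0)*(13) = 5
  (PQ)[2][0] = (8)*(0) + (-13)*(-5) + (-4)*(5) = 45
  (PQ)[2][1] = (8)*(7) + (-13)*(12) + (-4)*(-8) = -68
  (PQ)[2][2] = (8)*(-1) + (-13)*(-8) + (-4)*(13) = 44
PQ =
[      -15       -56       -61 ]
[       10        53         5 ]
[       45       -68        44 ]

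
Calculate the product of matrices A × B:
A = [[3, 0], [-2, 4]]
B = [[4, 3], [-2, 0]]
[[12, 9], [-16, -6]]

Matrix multiplication:
C[0][0] = 3×4 + 0×-2 = 12
C[0][1] = 3×3 + 0×0 = 9
C[1][0] = -2×4 + 4×-2 = -16
C[1][1] = -2×3 + 4×0 = -6
Result: [[12, 9], [-16, -6]]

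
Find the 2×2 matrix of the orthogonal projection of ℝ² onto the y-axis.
[[0, 0], [0, 1]]

The orthogonal projection onto the line spanned by a nonzero vector u = (a, b) has matrix P = (u uᵀ) / (uᵀ u) = (1/(a² + b²)) · [[a², ab], [ab, b²]].
Here u = (0, 1), so a² + b² = 0 + 1 = 1.
P = (1/1) · [[0, 0], [0, 1]] = [[0, 0], [0, 1]].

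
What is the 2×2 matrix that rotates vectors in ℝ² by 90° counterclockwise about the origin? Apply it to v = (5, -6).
R = [[0, -1], [1, 0]]; R·v = (6, 5)

A counterclockwise rotation by angle θ in ℝ² has matrix R(θ) = [[cos θ, -sin θ], [sin θ, cos θ]].
For θ = 90°: cos θ = 0, sin θ = 1.
R(90°) = [[0, -1], [1, 0]].
R·v = [0·5 + (-1)·-6, 1·5 + 0·-6] = (6, 5).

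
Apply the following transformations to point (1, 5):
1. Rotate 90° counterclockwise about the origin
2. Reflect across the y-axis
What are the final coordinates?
(5, 1)

Step 1: Rotate 90° → (-5, 1)
Step 2: Reflect across the y-axis → (5, 1)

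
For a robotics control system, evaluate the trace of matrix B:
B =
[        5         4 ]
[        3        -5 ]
tr(B) = 5 - 5 = 0

The trace of a square matrix is the sum of its diagonal entries.
Diagonal entries of B: B[0][0] = 5, B[1][1] = -5.
tr(B) = 5 - 5 = 0.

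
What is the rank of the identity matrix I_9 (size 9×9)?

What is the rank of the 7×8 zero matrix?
rank(I_9) = 9, rank(0) = 0

The identity I_9 has 9 columns that are the standard basis vectors e_1, …, e_9. These are linearly independent, so all 9 columns are pivots and rank(I_9) = 9.
The 7×8 zero matrix has every entry zero, so every row is the zero row and there are no pivots; rank(0) = 0.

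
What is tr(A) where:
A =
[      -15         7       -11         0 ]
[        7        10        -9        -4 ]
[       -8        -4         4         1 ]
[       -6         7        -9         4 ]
tr(A) = -15 + 10 + 4 + 4 = 3

The trace of a square matrix is the sum of its diagonal entries.
Diagonal entries of A: A[0][0] = -15, A[1][1] = 10, A[2][2] = 4, A[3][3] = 4.
tr(A) = -15 + 10 + 4 + 4 = 3.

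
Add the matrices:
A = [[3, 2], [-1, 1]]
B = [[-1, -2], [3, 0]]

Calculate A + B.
[[2, 0], [2, 1]]

Add corresponding elements:
(3)+(-1)=2
(2)+(-2)=0
(-1)+(3)=2
(1)+(0)=1
A + B = [[2, 0], [2, 1]]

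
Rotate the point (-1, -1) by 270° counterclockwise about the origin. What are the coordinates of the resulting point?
(-1, 1)

Rotation matrix R(θ) = [[cos θ, -sin θ], [sin θ, cos θ]]; for θ = 270°:
R = [[0, 1], [-1, 0]]
Result: R × [-1, -1]ᵀ = [0·-1 + (1)·-1, -1·-1 + (0)·-1]ᵀ = (-1, 1)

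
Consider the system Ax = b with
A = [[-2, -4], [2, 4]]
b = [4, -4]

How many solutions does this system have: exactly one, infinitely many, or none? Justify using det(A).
Infinitely many solutions

det(A) = (-2)*(4) - (-4)*(2) = 0, so A is singular (column 2 is 2 times column 1).
b = [4, -4] = -2 * column 1 of A, so b lies in the column space of A.
A singular matrix whose right-hand side is in its column space gives a 1-parameter family of solutions — infinitely many.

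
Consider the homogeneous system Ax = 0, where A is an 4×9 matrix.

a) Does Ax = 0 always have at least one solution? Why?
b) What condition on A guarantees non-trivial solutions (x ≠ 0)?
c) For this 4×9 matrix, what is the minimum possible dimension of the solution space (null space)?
a) Yes, x = 0 is always a solution. b) When A has linearly dependent columns (rank < n). c) Minimum nullity = 5.

a) x = 0 satisfies A·0 = 0, so the zero vector is always a solution.
b) Non-trivial solutions exist iff the columns of A are linearly dependent, equivalently rank(A) < n (the number of columns).
c) By rank-nullity, rank(A) + nullity(A) = n = 9. Since A has only 4 rows, rank(A) ≤ 4, so nullity(A) ≥ 9 - 4 = 5.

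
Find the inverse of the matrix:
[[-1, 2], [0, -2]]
[[-1, -1], [0, -1/2]]

For [[a,b],[c,d]], inverse = (1/det)·[[d,-b],[-c,a]]
det = -1·-2 - 2·0 = 2
Inverse = (1/2)·[[-2, -2], [0, -1]]
        = [[-1, -1], [0, -1/2]]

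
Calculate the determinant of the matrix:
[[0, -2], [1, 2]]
2

For a 2×2 matrix [[a, b], [c, d]], det = ad - bc
det = (0)(2) - (-2)(1) = 0 - -2 = 2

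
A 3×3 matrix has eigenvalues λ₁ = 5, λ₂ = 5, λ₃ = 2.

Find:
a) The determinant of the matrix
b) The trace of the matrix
det = 50, trace = 12

Two standard eigenvalue identities:
- det(A) equals the product of the eigenvalues (counted with multiplicity).
- trace(A) equals the sum of the eigenvalues.
det(A) = (5)*(5)*(2) = 50.
trace(A) = 5 + 5 + 2 = 12.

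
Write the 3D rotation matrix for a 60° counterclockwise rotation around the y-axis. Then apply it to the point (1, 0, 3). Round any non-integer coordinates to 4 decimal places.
R = [[1/2, 0, √3/2], [0, 1, 0], [-√3/2, 0, 1/2]]; R·(1, 0, 3) = (3.0981, 0.0000, 0.6340)

Rotation matrix for 60° around y-axis:
cos(60°) = 1/2, sin(60°) = √3/2
R = [[1/2, 0, √3/2], [0, 1, 0], [-√3/2, 0, 1/2]]
Apply to (1, 0, 3): R·[1, 0, 3]ᵀ = (3.0981, 0.0000, 0.6340)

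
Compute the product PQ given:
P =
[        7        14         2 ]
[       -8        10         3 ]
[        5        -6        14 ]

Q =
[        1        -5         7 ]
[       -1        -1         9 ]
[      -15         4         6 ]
PQ =
[      -37       -41       187 ]
[      -63        42        52 ]
[     -199        37        65 ]

Matrix multiplication: (PQ)[i][j] = sum over k of P[i][k] * Q[k][j].
  (PQ)[0][0] = (7)*(1) + (14)*(-1) + (2)*(-15) = -37
  (PQ)[0][1] = (7)*(-5) + (14)*(-1) + (2)*(4) = -41
  (PQ)[0][2] = (7)*(7) + (14)*(9) + (2)*(6) = 187
  (PQ)[1][0] = (-8)*(1) + (10)*(-1) + (3)*(-15) = -63
  (PQ)[1][1] = (-8)*(-5) + (10)*(-1) + (3)*(4) = 42
  (PQ)[1][2] = (-8)*(7) + (10)*(9) + (3)*(6) = 52
  (PQ)[2][0] = (5)*(1) + (-6)*(-1) + (14)*(-15) = -199
  (PQ)[2][1] = (5)*(-5) + (-6)*(-1) + (14)*(4) = 37
  (PQ)[2][2] = (5)*(7) + (-6)*(9) + (14)*(6) = 65
PQ =
[      -37       -41       187 ]
[      -63        42        52 ]
[     -199        37        65 ]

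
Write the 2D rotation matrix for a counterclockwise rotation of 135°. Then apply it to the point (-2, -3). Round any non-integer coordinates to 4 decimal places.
R = [[-√2/2, -√2/2], [√2/2, -√2/2]]; R·(-2, -3) = (3.5355, 0.7071)

Rotation matrix formula: R(θ) = [[cos θ, -sin θ], [sin θ, cos θ]]
For θ = 135°:
cos(135°) = -√2/2
sin(135°) = √2/2
R = [[-√2/2, -√2/2], [√2/2, -√2/2]]
Apply to (-2, -3): [-√2/2·-2 + (-√2/2)·-3, √2/2·-2 + -√2/2·-3] = (3.5355, 0.7071)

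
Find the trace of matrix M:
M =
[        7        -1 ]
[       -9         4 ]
tr(M) = 7 + 4 = 11

The trace of a square matrix is the sum of its diagonal entries.
Diagonal entries of M: M[0][0] = 7, M[1][1] = 4.
tr(M) = 7 + 4 = 11.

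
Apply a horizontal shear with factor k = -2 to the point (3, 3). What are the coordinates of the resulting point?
(-3, 3)

Shear matrix for horizontal shear with factor k = -2:
[[1, -2], [0, 1]]
Result: (3, 3) → (-3, 3)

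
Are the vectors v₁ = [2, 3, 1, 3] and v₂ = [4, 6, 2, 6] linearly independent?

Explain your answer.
No, linearly dependent (v₂ = 2·v₁)

Check whether there is a scalar k with v₂ = k·v₁.
Comparing components, k = 2 satisfies 2·[2, 3, 1, 3] = [4, 6, 2, 6].
Since v₂ is a scalar multiple of v₁, the two vectors are linearly dependent.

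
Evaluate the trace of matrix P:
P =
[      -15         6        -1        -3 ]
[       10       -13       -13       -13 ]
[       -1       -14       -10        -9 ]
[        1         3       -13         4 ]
tr(P) = -15 - 13 - 10 + 4 = -34

The trace of a square matrix is the sum of its diagonal entries.
Diagonal entries of P: P[0][0] = -15, P[1][1] = -13, P[2][2] = -10, P[3][3] = 4.
tr(P) = -15 - 13 - 10 + 4 = -34.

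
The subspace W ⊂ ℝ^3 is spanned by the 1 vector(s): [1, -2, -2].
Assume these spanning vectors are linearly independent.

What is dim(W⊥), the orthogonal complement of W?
dim(W⊥) = 2

For any subspace W of ℝ^n, dim(W) + dim(W⊥) = n (the whole-space dimension).
Here the given 1 vectors are linearly independent, so dim(W) = 1.
Thus dim(W⊥) = n - dim(W) = 3 - 1 = 2.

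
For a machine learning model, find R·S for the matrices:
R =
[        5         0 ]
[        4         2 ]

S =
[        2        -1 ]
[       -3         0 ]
RS =
[       10        -5 ]
[        2        -4 ]

Matrix multiplication: (RS)[i][j] = sum over k of R[i][k] * S[k][j].
  (RS)[0][0] = (5)*(2) + (0)*(-3) = 10
  (RS)[0][1] = (5)*(-1) + (0)*(0) = -5
  (RS)[1][0] = (4)*(2) + (2)*(-3) = 2
  (RS)[1][1] = (4)*(-1) + (2)*(0) = -4
RS =
[       10        -5 ]
[        2        -4 ]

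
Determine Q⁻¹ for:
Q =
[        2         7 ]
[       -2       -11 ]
det(Q) = -8
Q⁻¹ =
[     11/8       7/8 ]
[     -1/4      -1/4 ]

For a 2×2 matrix Q = [[a, b], [c, d]] with det(Q) ≠ 0, Q⁻¹ = (1/det(Q)) * [[d, -b], [-c, a]].
det(Q) = (2)*(-11) - (7)*(-2) = -22 + 14 = -8.
Q⁻¹ = (1/-8) * [[-11, -7], [2, 2]].
Dividing each entry by -8 and reducing:
Q⁻¹ =
[     11/8       7/8 ]
[     -1/4      -1/4 ]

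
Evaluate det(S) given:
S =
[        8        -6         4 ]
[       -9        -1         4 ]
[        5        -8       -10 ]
det(S) = 1064

Expand along row 0 (cofactor expansion): det(S) = a*(e*i - f*h) - b*(d*i - f*g) + c*(d*h - e*g), where the 3×3 is [[a, b, c], [d, e, f], [g, h, i]].
Minor M_00 = (-1)*(-10) - (4)*(-8) = 10 + 32 = 42.
Minor M_01 = (-9)*(-10) - (4)*(5) = 90 - 20 = 70.
Minor M_02 = (-9)*(-8) - (-1)*(5) = 72 + 5 = 77.
det(S) = (8)*(42) - (-6)*(70) + (4)*(77) = 336 + 420 + 308 = 1064.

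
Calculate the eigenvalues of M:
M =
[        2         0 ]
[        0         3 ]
λ = 2, 3

Solve det(M - λI) = 0. For a 2×2 matrix the characteristic equation is λ² - (trace)λ + det = 0.
trace(M) = a + d = 2 + 3 = 5.
det(M) = a*d - b*c = (2)*(3) - (0)*(0) = 6 - 0 = 6.
Characteristic equation: λ² - (5)λ + (6) = 0.
Discriminant = (5)² - 4*(6) = 25 - 24 = 1.
λ = (5 ± √1) / 2 = (5 ± 1) / 2 = 2, 3.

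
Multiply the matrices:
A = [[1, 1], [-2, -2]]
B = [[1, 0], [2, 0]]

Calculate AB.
[[3, 0], [-6, 0]]

Each entry (i,j) of AB = sum over k of A[i][k]*B[k][j].
(AB)[0][0] = (1)*(1) + (1)*(2) = 3
(AB)[0][1] = (1)*(0) + (1)*(0) = 0
(AB)[1][0] = (-2)*(1) + (-2)*(2) = -6
(AB)[1][1] = (-2)*(0) + (-2)*(0) = 0
AB = [[3, 0], [-6, 0]]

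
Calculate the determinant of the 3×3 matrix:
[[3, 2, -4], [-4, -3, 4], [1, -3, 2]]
-18

Expansion along first row:
det = 3·det([[-3,4],[-3,2]]) - 2·det([[-4,4],[1,2]]) + -4·det([[-4,-3],[1,-3]])
    = 3·(-3·2 - 4·-3) - 2·(-4·2 - 4·1) + -4·(-4·-3 - -3·1)
    = 3·6 - 2·-12 + -4·15
    = 18 + 24 + -60 = -18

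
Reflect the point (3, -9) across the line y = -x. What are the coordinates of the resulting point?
(9, -3)

Reflection across line y = -x: (3, -9) → (9, -3)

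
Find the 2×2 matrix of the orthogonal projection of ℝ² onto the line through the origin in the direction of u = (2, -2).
[[1/2, -1/2], [-1/2, 1/2]]

The orthogonal projection onto the line spanned by a nonzero vector u = (a, b) has matrix P = (u uᵀ) / (uᵀ u) = (1/(a² + b²)) · [[a², ab], [ab, b²]].
Here u = (2, -2), so a² + b² = 4 + 4 = 8.
P = (1/8) · [[4, -4], [-4, 4]] = [[1/2, -1/2], [-1/2, 1/2]].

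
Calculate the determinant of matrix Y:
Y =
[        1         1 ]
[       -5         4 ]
det(Y) = 9

For a 2×2 matrix [[a, b], [c, d]], det = a*d - b*c.
det(Y) = (1)*(4) - (1)*(-5) = 4 + 5 = 9.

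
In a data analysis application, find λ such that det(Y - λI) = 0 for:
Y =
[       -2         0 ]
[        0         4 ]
λ = -2, 4

Solve det(Y - λI) = 0. For a 2×2 matrix the characteristic equation is λ² - (trace)λ + det = 0.
trace(Y) = a + d = -2 + 4 = 2.
det(Y) = a*d - b*c = (-2)*(4) - (0)*(0) = -8 - 0 = -8.
Characteristic equation: λ² - (2)λ + (-8) = 0.
Discriminant = (2)² - 4*(-8) = 4 + 32 = 36.
λ = (2 ± √36) / 2 = (2 ± 6) / 2 = -2, 4.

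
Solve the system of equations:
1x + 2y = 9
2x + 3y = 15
x = 3, y = 3

Use elimination (row reduction):
Equation 1: 1x + 2y = 9.
Equation 2: 2x + 3y = 15.
Multiply Eq1 by 2 and Eq2 by 1: 2x + 4y = 18;  2x + 3y = 15.
Subtract: (-1)y = -3, so y = 3.
Back-substitute into Eq1: 1x + 2*(3) = 9, so x = 3.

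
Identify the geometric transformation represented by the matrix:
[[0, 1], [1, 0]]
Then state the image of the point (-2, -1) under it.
reflection across the line y = x; image of (-2, -1) is (-1, -2)

This is a symmetric orthogonal matrix with determinant -1, which characterizes a reflection in ℝ².
The matrix [[0, 1], [1, 0]] represents: reflection across the line y = x.
Applying it to (-2, -1): [0·-2 + 1·-1, 1·-2 + 0·-1] = (-1, -2).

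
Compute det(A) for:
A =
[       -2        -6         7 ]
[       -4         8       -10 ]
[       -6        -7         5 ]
det(A) = 112

Expand along row 0 (cofactor expansion): det(A) = a*(e*i - f*h) - b*(d*i - f*g) + c*(d*h - e*g), where the 3×3 is [[a, b, c], [d, e, f], [g, h, i]].
Minor M_00 = (8)*(5) - (-10)*(-7) = 40 - 70 = -30.
Minor M_01 = (-4)*(5) - (-10)*(-6) = -20 - 60 = -80.
Minor M_02 = (-4)*(-7) - (8)*(-6) = 28 + 48 = 76.
det(A) = (-2)*(-30) - (-6)*(-80) + (7)*(76) = 60 - 480 + 532 = 112.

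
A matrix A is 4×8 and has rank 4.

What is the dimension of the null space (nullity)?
4

The rank-nullity theorem for an m×n matrix states:
rank(A) + nullity(A) = n (the number of columns).
Here n = 8 and rank(A) = 4, so nullity(A) = 8 - 4 = 4.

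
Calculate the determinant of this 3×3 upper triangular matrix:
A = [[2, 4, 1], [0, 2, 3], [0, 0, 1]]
4

The determinant of a triangular matrix is the product of its diagonal entries (the off-diagonal entries above the diagonal do not affect it).
det(A) = (2) * (2) * (1) = 4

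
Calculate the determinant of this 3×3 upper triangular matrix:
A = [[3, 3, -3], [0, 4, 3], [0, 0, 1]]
12

The determinant of a triangular matrix is the product of its diagonal entries (the off-diagonal entries above the diagonal do not affect it).
det(A) = (3) * (4) * (1) = 12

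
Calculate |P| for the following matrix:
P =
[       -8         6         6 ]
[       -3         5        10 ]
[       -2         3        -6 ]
det(P) = 258

Expand along row 0 (cofactor expansion): det(P) = a*(e*i - f*h) - b*(d*i - f*g) + c*(d*h - e*g), where the 3×3 is [[a, b, c], [d, e, f], [g, h, i]].
Minor M_00 = (5)*(-6) - (10)*(3) = -30 - 30 = -60.
Minor M_01 = (-3)*(-6) - (10)*(-2) = 18 + 20 = 38.
Minor M_02 = (-3)*(3) - (5)*(-2) = -9 + 10 = 1.
det(P) = (-8)*(-60) - (6)*(38) + (6)*(1) = 480 - 228 + 6 = 258.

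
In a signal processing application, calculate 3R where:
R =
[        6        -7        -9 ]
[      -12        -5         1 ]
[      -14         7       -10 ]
3R =
[       18       -21       -27 ]
[      -36       -15         3 ]
[      -42        21       -30 ]

Scalar multiplication is elementwise: (3R)[i][j] = 3 * R[i][j].
  (3R)[0][0] = 3 * (6) = 18
  (3R)[0][1] = 3 * (-7) = -21
  (3R)[0][2] = 3 * (-9) = -27
  (3R)[1][0] = 3 * (-12) = -36
  (3R)[1][1] = 3 * (-5) = -15
  (3R)[1][2] = 3 * (1) = 3
  (3R)[2][0] = 3 * (-14) = -42
  (3R)[2][1] = 3 * (7) = 21
  (3R)[2][2] = 3 * (-10) = -30
3R =
[       18       -21       -27 ]
[      -36       -15         3 ]
[      -42        21       -30 ]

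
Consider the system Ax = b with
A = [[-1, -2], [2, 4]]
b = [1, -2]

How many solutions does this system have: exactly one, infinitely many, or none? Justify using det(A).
Infinitely many solutions

det(A) = (-1)*(4) - (-2)*(2) = 0, so A is singular (column 2 is 2 times column 1).
b = [1, -2] = -1 * column 1 of A, so b lies in the column space of A.
A singular matrix whose right-hand side is in its column space gives a 1-parameter family of solutions — infinitely many.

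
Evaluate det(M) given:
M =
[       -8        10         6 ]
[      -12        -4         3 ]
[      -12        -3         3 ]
det(M) = -48

Expand along row 0 (cofactor expansion): det(M) = a*(e*i - f*h) - b*(d*i - f*g) + c*(d*h - e*g), where the 3×3 is [[a, b, c], [d, e, f], [g, h, i]].
Minor M_00 = (-4)*(3) - (3)*(-3) = -12 + 9 = -3.
Minor M_01 = (-12)*(3) - (3)*(-12) = -36 + 36 = 0.
Minor M_02 = (-12)*(-3) - (-4)*(-12) = 36 - 48 = -12.
det(M) = (-8)*(-3) - (10)*(0) + (6)*(-12) = 24 + 0 - 72 = -48.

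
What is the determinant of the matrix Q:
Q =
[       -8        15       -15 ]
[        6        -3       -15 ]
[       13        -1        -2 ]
det(Q) = -3168

Expand along row 0 (cofactor expansion): det(Q) = a*(e*i - f*h) - b*(d*i - f*g) + c*(d*h - e*g), where the 3×3 is [[a, b, c], [d, e, f], [g, h, i]].
Minor M_00 = (-3)*(-2) - (-15)*(-1) = 6 - 15 = -9.
Minor M_01 = (6)*(-2) - (-15)*(13) = -12 + 195 = 183.
Minor M_02 = (6)*(-1) - (-3)*(13) = -6 + 39 = 33.
det(Q) = (-8)*(-9) - (15)*(183) + (-15)*(33) = 72 - 2745 - 495 = -3168.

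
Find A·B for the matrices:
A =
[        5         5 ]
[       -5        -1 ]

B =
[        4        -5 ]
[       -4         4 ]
AB =
[        0        -5 ]
[      -16        21 ]

Matrix multiplication: (AB)[i][j] = sum over k of A[i][k] * B[k][j].
  (AB)[0][0] = (5)*(4) + (5)*(-4) = 0
  (AB)[0][1] = (5)*(-5) + (5)*(4) = -5
  (AB)[1][0] = (-5)*(4) + (-1)*(-4) = -16
  (AB)[1][1] = (-5)*(-5) + (-1)*(4) = 21
AB =
[        0        -5 ]
[      -16        21 ]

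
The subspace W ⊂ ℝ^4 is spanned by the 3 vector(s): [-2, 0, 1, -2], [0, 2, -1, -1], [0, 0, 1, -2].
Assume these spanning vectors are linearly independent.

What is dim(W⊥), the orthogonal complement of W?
dim(W⊥) = 1

For any subspace W of ℝ^n, dim(W) + dim(W⊥) = n (the whole-space dimension).
Here the given 3 vectors are linearly independent, so dim(W) = 3.
Thus dim(W⊥) = n - dim(W) = 4 - 3 = 1.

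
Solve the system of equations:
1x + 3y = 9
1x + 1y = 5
x = 3, y = 2

Use elimination (row reduction):
Equation 1: 1x + 3y = 9.
Equation 2: 1x + 1y = 5.
Multiply Eq1 by 1 and Eq2 by 1: 1x + 3y = 9;  1x + 1y = 5.
Subtract: (-2)y = -4, so y = 2.
Back-substitute into Eq1: 1x + 3*(2) = 9, so x = 3.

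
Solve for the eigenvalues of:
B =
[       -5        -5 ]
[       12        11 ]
λ = 1, 5

Solve det(B - λI) = 0. For a 2×2 matrix the characteristic equation is λ² - (trace)λ + det = 0.
trace(B) = a + d = -5 + 11 = 6.
det(B) = a*d - b*c = (-5)*(11) - (-5)*(12) = -55 + 60 = 5.
Characteristic equation: λ² - (6)λ + (5) = 0.
Discriminant = (6)² - 4*(5) = 36 - 20 = 16.
λ = (6 ± √16) / 2 = (6 ± 4) / 2 = 1, 5.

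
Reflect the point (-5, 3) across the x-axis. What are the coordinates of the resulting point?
(-5, -3)

Reflection across x-axis: (-5, 3) → (-5, -3)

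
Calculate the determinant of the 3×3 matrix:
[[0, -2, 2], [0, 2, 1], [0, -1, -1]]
0

Expansion along first row:
det = 0·det([[2,1],[-1,-1]]) - -2·det([[0,1],[0,-1]]) + 2·det([[0,2],[0,-1]])
    = 0·(2·-1 - 1·-1) - -2·(0·-1 - 1·0) + 2·(0·-1 - 2·0)
    = 0·-1 - -2·0 + 2·0
    = 0 + 0 + 0 = 0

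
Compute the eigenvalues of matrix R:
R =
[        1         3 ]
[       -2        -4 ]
λ = -2, -1

Solve det(R - λI) = 0. For a 2×2 matrix the characteristic equation is λ² - (trace)λ + det = 0.
trace(R) = a + d = 1 - 4 = -3.
det(R) = a*d - b*c = (1)*(-4) - (3)*(-2) = -4 + 6 = 2.
Characteristic equation: λ² - (-3)λ + (2) = 0.
Discriminant = (-3)² - 4*(2) = 9 - 8 = 1.
λ = (-3 ± √1) / 2 = (-3 ± 1) / 2 = -2, -1.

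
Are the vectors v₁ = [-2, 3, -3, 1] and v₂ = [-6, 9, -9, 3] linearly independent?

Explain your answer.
No, linearly dependent (v₂ = 3·v₁)

Check whether there is a scalar k with v₂ = k·v₁.
Comparing components, k = 3 satisfies 3·[-2, 3, -3, 1] = [-6, 9, -9, 3].
Since v₂ is a scalar multiple of v₁, the two vectors are linearly dependent.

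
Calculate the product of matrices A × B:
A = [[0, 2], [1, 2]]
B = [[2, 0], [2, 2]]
[[4, 4], [6, 4]]

Matrix multiplication:
C[0][0] = 0×2 + 2×2 = 4
C[0][1] = 0×0 + 2×2 = 4
C[1][0] = 1×2 + 2×2 = 6
C[1][1] = 1×0 + 2×2 = 4
Result: [[4, 4], [6, 4]]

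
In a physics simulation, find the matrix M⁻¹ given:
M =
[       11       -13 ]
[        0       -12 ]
det(M) = -132
M⁻¹ =
[     1/11   -13/132 ]
[        0     -1/12 ]

For a 2×2 matrix M = [[a, b], [c, d]] with det(M) ≠ 0, M⁻¹ = (1/det(M)) * [[d, -b], [-c, a]].
det(M) = (11)*(-12) - (-13)*(0) = -132 - 0 = -132.
M⁻¹ = (1/-132) * [[-12, 13], [0, 11]].
Dividing each entry by -132 and reducing:
M⁻¹ =
[     1/11   -13/132 ]
[        0     -1/12 ]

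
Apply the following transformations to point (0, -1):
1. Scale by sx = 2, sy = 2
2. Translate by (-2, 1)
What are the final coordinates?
(-2, -1)

Step 1: Scale (0, -1) by (sx, sy) = (2, 2) → (0, -2)
Step 2: Translate by (-2, 1) → (-2, -1)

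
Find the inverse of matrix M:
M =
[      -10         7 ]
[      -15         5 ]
det(M) = 55
M⁻¹ =
[     1/11     -7/55 ]
[     3/11     -2/11 ]

For a 2×2 matrix M = [[a, b], [c, d]] with det(M) ≠ 0, M⁻¹ = (1/det(M)) * [[d, -b], [-c, a]].
det(M) = (-10)*(5) - (7)*(-15) = -50 + 105 = 55.
M⁻¹ = (1/55) * [[5, -7], [15, -10]].
Dividing each entry by 55 and reducing:
M⁻¹ =
[     1/11     -7/55 ]
[     3/11     -2/11 ]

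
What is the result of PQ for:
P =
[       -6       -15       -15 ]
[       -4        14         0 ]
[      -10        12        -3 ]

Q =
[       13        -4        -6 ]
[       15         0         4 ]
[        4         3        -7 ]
PQ =
[     -363       -21        81 ]
[      158        16        80 ]
[       38        31       129 ]

Matrix multiplication: (PQ)[i][j] = sum over k of P[i][k] * Q[k][j].
  (PQ)[0][0] = (-6)*(13) + (-15)*(15) + (-15)*(4) = -363
  (PQ)[0][1] = (-6)*(-4) + (-15)*(0) + (-15)*(3) = -21
  (PQ)[0][2] = (-6)*(-6) + (-15)*(4) + (-15)*(-7) = 81
  (PQ)[1][0] = (-4)*(13) + (14)*(15) + (0)*(4) = 158
  (PQ)[1][1] = (-4)*(-4) + (14)*(0) + (0)*(3) = 16
  (PQ)[1][2] = (-4)*(-6) + (14)*(4) + (0)*(-7) = 80
  (PQ)[2][0] = (-10)*(13) + (12)*(15) + (-3)*(4) = 38
  (PQ)[2][1] = (-10)*(-4) + (12)*(0) + (-3)*(3) = 31
  (PQ)[2][2] = (-10)*(-6) + (12)*(4) + (-3)*(-7) = 129
PQ =
[     -363       -21        81 ]
[      158        16        80 ]
[       38        31       129 ]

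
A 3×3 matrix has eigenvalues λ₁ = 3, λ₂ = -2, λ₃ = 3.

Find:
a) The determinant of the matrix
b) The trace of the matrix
det = -18, trace = 4

Two standard eigenvalue identities:
- det(A) equals the product of the eigenvalues (counted with multiplicity).
- trace(A) equals the sum of the eigenvalues.
det(A) = (3)*(-2)*(3) = -18.
trace(A) = 3 - 2 + 3 = 4.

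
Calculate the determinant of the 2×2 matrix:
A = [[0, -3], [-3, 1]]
-9

For A = [[a, b], [c, d]], det(A) = a*d - b*c.
det(A) = (0)*(1) - (-3)*(-3) = 0 - 9 = -9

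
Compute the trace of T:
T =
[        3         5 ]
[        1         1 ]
tr(T) = 3 + 1 = 4

The trace of a square matrix is the sum of its diagonal entries.
Diagonal entries of T: T[0][0] = 3, T[1][1] = 1.
tr(T) = 3 + 1 = 4.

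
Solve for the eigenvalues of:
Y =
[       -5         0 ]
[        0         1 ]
λ = -5, 1

Solve det(Y - λI) = 0. For a 2×2 matrix the characteristic equation is λ² - (trace)λ + det = 0.
trace(Y) = a + d = -5 + 1 = -4.
det(Y) = a*d - b*c = (-5)*(1) - (0)*(0) = -5 - 0 = -5.
Characteristic equation: λ² - (-4)λ + (-5) = 0.
Discriminant = (-4)² - 4*(-5) = 16 + 20 = 36.
λ = (-4 ± √36) / 2 = (-4 ± 6) / 2 = -5, 1.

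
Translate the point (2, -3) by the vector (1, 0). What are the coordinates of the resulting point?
(3, -3)

Translation by (1, 0):
x' = 2 + 1 = 3
y' = -3 + 0 = -3
Homogeneous matrix: [[1, 0, 1], [0, 1, 0], [0, 0, 1]]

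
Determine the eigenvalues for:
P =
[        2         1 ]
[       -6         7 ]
λ = 4, 5

Solve det(P - λI) = 0. For a 2×2 matrix the characteristic equation is λ² - (trace)λ + det = 0.
trace(P) = a + d = 2 + 7 = 9.
det(P) = a*d - b*c = (2)*(7) - (1)*(-6) = 14 + 6 = 20.
Characteristic equation: λ² - (9)λ + (20) = 0.
Discriminant = (9)² - 4*(20) = 81 - 80 = 1.
λ = (9 ± √1) / 2 = (9 ± 1) / 2 = 4, 5.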